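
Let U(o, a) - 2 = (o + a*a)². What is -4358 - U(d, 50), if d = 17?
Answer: -6339649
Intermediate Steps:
U(o, a) = 2 + (o + a²)² (U(o, a) = 2 + (o + a*a)² = 2 + (o + a²)²)
-4358 - U(d, 50) = -4358 - (2 + (17 + 50²)²) = -4358 - (2 + (17 + 2500)²) = -4358 - (2 + 2517²) = -4358 - (2 + 6335289) = -4358 - 1*6335291 = -4358 - 6335291 = -6339649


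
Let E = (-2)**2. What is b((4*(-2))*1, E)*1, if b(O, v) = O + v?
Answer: -4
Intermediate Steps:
E = 4
b((4*(-2))*1, E)*1 = ((4*(-2))*1 + 4)*1 = (-8*1 + 4)*1 = (-8 + 4)*1 = -4*1 = -4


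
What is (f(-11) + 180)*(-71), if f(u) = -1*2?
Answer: -12638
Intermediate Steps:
f(u) = -2
(f(-11) + 180)*(-71) = (-2 + 180)*(-71) = 178*(-71) = -12638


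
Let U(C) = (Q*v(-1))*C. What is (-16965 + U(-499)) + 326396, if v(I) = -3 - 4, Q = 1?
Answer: 312924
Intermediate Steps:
v(I) = -7
U(C) = -7*C (U(C) = (1*(-7))*C = -7*C)
(-16965 + U(-499)) + 326396 = (-16965 - 7*(-499)) + 326396 = (-16965 + 3493) + 326396 = -13472 + 326396 = 312924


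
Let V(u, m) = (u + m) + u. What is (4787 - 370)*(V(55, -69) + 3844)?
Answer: 17160045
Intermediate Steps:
V(u, m) = m + 2*u (V(u, m) = (m + u) + u = m + 2*u)
(4787 - 370)*(V(55, -69) + 3844) = (4787 - 370)*((-69 + 2*55) + 3844) = 4417*((-69 + 110) + 3844) = 4417*(41 + 3844) = 4417*3885 = 17160045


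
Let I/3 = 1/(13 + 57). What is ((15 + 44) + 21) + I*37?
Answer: 5711/70 ≈ 81.586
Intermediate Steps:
I = 3/70 (I = 3/(13 + 57) = 3/70 ≈ 0.042857)
((15 + 44) + 21) + I*37 = ((15 + 44) + 21) + (3/70)*37 = (59 + 21) + 111/70 = 80 + 111/70 = 5711/70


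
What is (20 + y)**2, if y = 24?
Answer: 1936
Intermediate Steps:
(20 + y)**2 = (20 + 24)**2 = 44**2 = 1936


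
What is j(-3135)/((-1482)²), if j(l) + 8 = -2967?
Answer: -2975/2196324 ≈ -0.0013545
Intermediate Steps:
j(l) = -2975 (j(l) = -8 - 2967 = -2975)
j(-3135)/((-1482)²) = -2975/((-1482)²) = -2975/2196324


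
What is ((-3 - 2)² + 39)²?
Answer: 4096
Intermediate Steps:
((-3 - 2)² + 39)² = ((-5)² + 39)² = (25 + 39)² = 64² = 4096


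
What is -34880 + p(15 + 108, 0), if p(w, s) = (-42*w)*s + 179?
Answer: -34701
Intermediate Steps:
p(w, s) = 179 - 42*s*w (p(w, s) = -42*s*w + 179 = 179 - 42*s*w)
-34880 + p(15 + 108, 0) = -34880 + (179 - 42*0*(15 + 108)) = -34880 + (179 - 42*0*123) = -34880 + (179 + 0) = -34880 + 179 = -34701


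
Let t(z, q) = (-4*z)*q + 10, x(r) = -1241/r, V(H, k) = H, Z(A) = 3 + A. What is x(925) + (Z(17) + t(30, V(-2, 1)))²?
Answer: 67431259/925 ≈ 72899.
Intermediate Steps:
t(z, q) = 10 - 4*q*z (t(z, q) = -4*q*z + 10 = 10 - 4*q*z)
x(925) + (Z(17) + t(30, V(-2, 1)))² = -1241/925 + ((3 + 17) + (10 - 4*(-2)*30))² = -1241*1/925 + (20 + (10 + 240))² = -1241/925 + (20 + 250)² = -1241/925 + 270² = -1241/925 + 72900 = 67431259/925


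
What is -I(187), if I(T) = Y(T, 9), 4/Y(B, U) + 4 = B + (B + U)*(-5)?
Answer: 4/797 ≈ 0.0050188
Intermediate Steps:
Y(B, U) = 4/(-4 - 5*U - 4*B) (Y(B, U) = 4/(-4 + (B + (B + U)*(-5))) = 4/(-4 + (B + (-5*B - 5*U))) = 4/(-4 + (-5*U - 4*B)) = 4/(-4 - 5*U - 4*B))
I(T) = -4/(49 + 4*T) (I(T) = -4/(4 + 4*T + 5*9) = -4/(4 + 4*T + 45) = -4/(49 + 4*T))
-I(187) = -(-4)/(49 + 4*187) = -(-4)/(49 + 748) = -(-4)/797 = -1*(-4/797) = 4/797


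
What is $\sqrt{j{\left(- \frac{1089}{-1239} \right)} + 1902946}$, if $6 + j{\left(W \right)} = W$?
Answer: $\frac{\sqrt{324582722779}}{413} \approx 1379.5$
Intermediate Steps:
$j{\left(W \right)} = -6 + W$
$\sqrt{j{\left(- \frac{1089}{-1239} \right)} + 1902946} = \sqrt{\left(-6 - \frac{1089}{-1239}\right) + 1902946} = \sqrt{\left(-6 - - \frac{363}{413}\right) + 1902946} = \sqrt{\left(-6 + \frac{363}{413}\right) + 1902946} = \sqrt{- \frac{2115}{413} + 1902946} = \sqrt{\frac{785914583}{413}} = \frac{\sqrt{324582722779}}{413}$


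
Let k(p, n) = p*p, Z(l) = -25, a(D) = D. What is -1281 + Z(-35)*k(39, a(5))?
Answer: -39306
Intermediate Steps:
k(p, n) = p**2
-1281 + Z(-35)*k(39, a(5)) = -1281 - 25*39**2 = -1281 - 25*1521 = -1281 - 38025 = -39306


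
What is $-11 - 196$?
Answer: $-207$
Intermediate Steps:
$-11 - 196 = -207$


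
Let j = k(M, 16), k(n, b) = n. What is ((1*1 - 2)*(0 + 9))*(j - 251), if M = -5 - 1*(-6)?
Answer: 2250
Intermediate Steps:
M = 1 (M = -5 + 6 = 1)
j = 1
((1*1 - 2)*(0 + 9))*(j - 251) = ((1*1 - 2)*(0 + 9))*(1 - 251) = ((1 - 2)*9)*(-250) = -1*9*(-250) = -9*(-250) = 2250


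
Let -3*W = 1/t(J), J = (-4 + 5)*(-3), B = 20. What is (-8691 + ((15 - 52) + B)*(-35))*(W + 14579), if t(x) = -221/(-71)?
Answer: -78254365376/663 ≈ -1.1803e+8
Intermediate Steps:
J = -3 (J = 1*(-3) = -3)
t(x) = 221/71 (t(x) = -221*(-1/71) = 221/71)
W = -71/663 (W = -1/(3*221/71) = -⅓*71/221 = -71/663 ≈ -0.10709)
(-8691 + ((15 - 52) + B)*(-35))*(W + 14579) = (-8691 + ((15 - 52) + 20)*(-35))*(-71/663 + 14579) = (-8691 + (-37 + 20)*(-35))*(9665806/663) = (-8691 - 17*(-35))*(9665806/663) = (-8691 + 595)*(9665806/663) = -8096*9665806/663 = -78254365376/663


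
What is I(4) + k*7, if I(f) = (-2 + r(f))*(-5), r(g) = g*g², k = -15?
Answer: -415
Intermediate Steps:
r(g) = g³
I(f) = 10 - 5*f³ (I(f) = (-2 + f³)*(-5) = 10 - 5*f³)
I(4) + k*7 = (10 - 5*4³) - 15*7 = (10 - 5*64) - 105 = (10 - 320) - 105 = -310 - 105 = -415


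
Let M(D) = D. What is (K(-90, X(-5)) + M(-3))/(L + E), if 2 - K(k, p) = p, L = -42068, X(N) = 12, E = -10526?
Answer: 13/52594 ≈ 0.00024718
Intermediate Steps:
K(k, p) = 2 - p
(K(-90, X(-5)) + M(-3))/(L + E) = ((2 - 1*12) - 3)/(-42068 - 10526) = ((2 - 12) - 3)/(-52594) = (-10 - 3)*(-1/52594) = -13*(-1/52594) = 13/52594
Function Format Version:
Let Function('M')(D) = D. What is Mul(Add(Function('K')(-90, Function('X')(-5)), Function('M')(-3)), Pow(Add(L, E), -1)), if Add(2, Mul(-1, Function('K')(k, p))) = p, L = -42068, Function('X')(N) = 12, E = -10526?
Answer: Rational(13, 52594) ≈ 0.00024718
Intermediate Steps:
Function('K')(k, p) = Add(2, Mul(-1, p))
Mul(Add(Function('K')(-90, Function('X')(-5)), Function('M')(-3)), Pow(Add(L, E), -1)) = Mul(Add(Add(2, Mul(-1, 12)), -3), Pow(Add(-42068, -10526), -1)) = Mul(Add(Add(2, -12), -3), Pow(-52594, -1)) = Mul(Add(-10, -3), Rational(-1, 52594)) = Mul(-13, Rational(-1, 52594)) = Rational(13, 52594)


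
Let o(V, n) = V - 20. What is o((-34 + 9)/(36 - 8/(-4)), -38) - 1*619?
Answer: -24307/38 ≈ -639.66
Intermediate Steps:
o(V, n) = -20 + V
o((-34 + 9)/(36 - 8/(-4)), -38) - 1*619 = (-20 + (-34 + 9)/(36 - 8/(-4))) - 1*619 = (-20 - 25/(36 - 8*(-1/4))) - 619 = (-20 - 25/(36 + 2)) - 619 = (-20 - 25/38) - 619 = -785/38 - 619 = -24307/38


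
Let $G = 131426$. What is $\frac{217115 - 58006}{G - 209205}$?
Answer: $- \frac{159109}{77779} \approx -2.0457$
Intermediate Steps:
$\frac{217115 - 58006}{G - 209205} = \frac{217115 - 58006}{131426 - 209205} = \frac{159109}{-77779} = 159109 \left(- \frac{1}{77779}\right) = - \frac{159109}{77779}$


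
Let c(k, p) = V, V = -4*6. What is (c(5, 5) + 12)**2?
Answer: 144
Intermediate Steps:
V = -24
c(k, p) = -24
(c(5, 5) + 12)**2 = (-24 + 12)**2 = (-12)**2 = 144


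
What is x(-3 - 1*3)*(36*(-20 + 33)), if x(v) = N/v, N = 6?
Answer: -468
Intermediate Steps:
x(v) = 6/v
x(-3 - 1*3)*(36*(-20 + 33)) = (6/(-3 - 1*3))*(36*(-20 + 33)) = (6/(-3 - 3))*(36*13) = (6/(-6))*468 = (6*(-1/6))*468 = -1*468 = -468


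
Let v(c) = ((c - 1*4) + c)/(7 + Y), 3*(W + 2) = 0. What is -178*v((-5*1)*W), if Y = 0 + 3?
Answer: -1424/5 ≈ -284.80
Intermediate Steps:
Y = 3
W = -2 (W = -2 + (⅓)*0 = -2 + 0 = -2)
v(c) = -⅖ + c/5 (v(c) = ((c - 1*4) + c)/(7 + 3) = ((c - 4) + c)/10 = ((-4 + c) + c)*(⅒) = (-4 + 2*c)*(⅒) = -⅖ + c/5)
-178*v((-5*1)*W) = -178*(-⅖ + (-5*1*(-2))/5) = -178*(-⅖ + (-5*(-2))/5) = -178*(-⅖ + (⅕)*10) = -178*(-⅖ + 2) = -178*8/5 = -1424/5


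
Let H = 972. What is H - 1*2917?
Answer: -1945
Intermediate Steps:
H - 1*2917 = 972 - 1*2917 = 972 - 2917 = -1945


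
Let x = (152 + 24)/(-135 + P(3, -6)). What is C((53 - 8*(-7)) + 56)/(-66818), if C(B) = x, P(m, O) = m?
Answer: 2/100227 ≈ 1.9955e-5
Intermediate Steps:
x = -4/3 (x = (152 + 24)/(-135 + 3) = 176/(-132) = 176*(-1/132) = -4/3 ≈ -1.3333)
C(B) = -4/3
C((53 - 8*(-7)) + 56)/(-66818) = -4/3/(-66818) = -4/3*(-1/66818) = 2/100227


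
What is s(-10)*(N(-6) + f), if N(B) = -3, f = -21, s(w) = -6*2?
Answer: 288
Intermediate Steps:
s(w) = -12
s(-10)*(N(-6) + f) = -12*(-3 - 21) = -12*(-24) = 288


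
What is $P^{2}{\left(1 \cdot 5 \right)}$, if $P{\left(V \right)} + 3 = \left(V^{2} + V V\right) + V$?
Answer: $2704$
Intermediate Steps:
$P{\left(V \right)} = -3 + V + 2 V^{2}$ ($P{\left(V \right)} = -3 + \left(\left(V^{2} + V V\right) + V\right) = -3 + \left(\left(V^{2} + V^{2}\right) + V\right) = -3 + \left(2 V^{2} + V\right) = -3 + \left(V + 2 V^{2}\right) = -3 + V + 2 V^{2}$)
$P^{2}{\left(1 \cdot 5 \right)} = \left(-3 + 1 \cdot 5 + 2 \left(1 \cdot 5\right)^{2}\right)^{2} = \left(-3 + 5 + 2 \cdot 5^{2}\right)^{2} = \left(-3 + 5 + 2 \cdot 25\right)^{2} = \left(-3 + 5 + 50\right)^{2} = 52^{2} = 2704$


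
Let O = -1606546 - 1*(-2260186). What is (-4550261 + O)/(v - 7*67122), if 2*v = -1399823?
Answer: 7793242/2339531 ≈ 3.3311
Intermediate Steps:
v = -1399823/2 (v = (½)*(-1399823) = -1399823/2 ≈ -6.9991e+5)
O = 653640 (O = -1606546 + 2260186 = 653640)
(-4550261 + O)/(v - 7*67122) = (-4550261 + 653640)/(-1399823/2 - 7*67122) = -3896621/(-1399823/2 - 469854) = -3896621/(-2339531/2) = -3896621*(-2/2339531) = 7793242/2339531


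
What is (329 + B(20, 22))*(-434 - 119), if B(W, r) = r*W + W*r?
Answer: -668577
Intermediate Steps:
B(W, r) = 2*W*r (B(W, r) = W*r + W*r = 2*W*r)
(329 + B(20, 22))*(-434 - 119) = (329 + 2*20*22)*(-434 - 119) = (329 + 880)*(-553) = 1209*(-553) = -668577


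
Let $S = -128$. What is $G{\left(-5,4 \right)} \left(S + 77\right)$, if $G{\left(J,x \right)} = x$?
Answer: $-204$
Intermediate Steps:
$G{\left(-5,4 \right)} \left(S + 77\right) = 4 \left(-128 + 77\right) = 4 \left(-51\right) = -204$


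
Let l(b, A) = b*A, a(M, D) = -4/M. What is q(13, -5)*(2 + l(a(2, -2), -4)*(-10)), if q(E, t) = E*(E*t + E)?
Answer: 52728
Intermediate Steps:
l(b, A) = A*b
q(E, t) = E*(E + E*t)
q(13, -5)*(2 + l(a(2, -2), -4)*(-10)) = (13²*(1 - 5))*(2 - (-16)/2*(-10)) = (169*(-4))*(2 - (-16)/2*(-10)) = -676*(2 - 4*(-2)*(-10)) = -676*(2 + 8*(-10)) = -676*(2 - 80) = -676*(-78) = 52728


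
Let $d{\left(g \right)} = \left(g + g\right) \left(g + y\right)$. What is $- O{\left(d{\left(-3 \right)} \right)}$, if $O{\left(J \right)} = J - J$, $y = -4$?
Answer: $0$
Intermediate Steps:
$d{\left(g \right)} = 2 g \left(-4 + g\right)$ ($d{\left(g \right)} = \left(g + g\right) \left(g - 4\right) = 2 g \left(-4 + g\right)$)
$O{\left(J \right)} = 0$
$- O{\left(d{\left(-3 \right)} \right)} = \left(-1\right) 0 = 0$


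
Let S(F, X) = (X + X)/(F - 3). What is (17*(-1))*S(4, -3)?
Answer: 102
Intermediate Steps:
S(F, X) = 2*X/(-3 + F) (S(F, X) = (2*X)/(-3 + F) = 2*X/(-3 + F))
(17*(-1))*S(4, -3) = (17*(-1))*(2*(-3)/(-3 + 4)) = -34*(-3)/1 = -34*(-3) = -17*(-6) = 102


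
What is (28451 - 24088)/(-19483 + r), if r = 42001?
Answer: 4363/22518 ≈ 0.19376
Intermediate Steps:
(28451 - 24088)/(-19483 + r) = (28451 - 24088)/(-19483 + 42001) = 4363/22518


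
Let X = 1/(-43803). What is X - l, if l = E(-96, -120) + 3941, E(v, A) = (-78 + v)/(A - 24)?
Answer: -1381444421/350424 ≈ -3942.2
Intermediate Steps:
X = -1/43803 ≈ -2.2829e-5
E(v, A) = (-78 + v)/(-24 + A)
l = 94613/24 (l = (-78 - 96)/(-24 - 120) + 3941 = -174/(-144) + 3941 = -1/144*(-174) + 3941 = 29/24 + 3941 = 94613/24 ≈ 3942.2)
X - l = -1/43803 - 1*94613/24 = -1/43803 - 94613/24 = -1381444421/350424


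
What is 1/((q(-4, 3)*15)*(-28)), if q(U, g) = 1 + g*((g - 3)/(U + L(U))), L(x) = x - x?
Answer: -1/420 ≈ -0.0023810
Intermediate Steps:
L(x) = 0
q(U, g) = 1 + g*(-3 + g)/U (q(U, g) = 1 + g*((g - 3)/(U + 0)) = 1 + g*((-3 + g)/U) = 1 + g*(-3 + g)/U)
1/((q(-4, 3)*15)*(-28)) = 1/((((-4 + 3² - 3*3)/(-4))*15)*(-28)) = 1/((-(-4 + 9 - 9)/4*15)*(-28)) = 1/((-¼*(-4)*15)*(-28)) = 1/((1*15)*(-28)) = 1/(15*(-28)) = 1/(-420) = -1/420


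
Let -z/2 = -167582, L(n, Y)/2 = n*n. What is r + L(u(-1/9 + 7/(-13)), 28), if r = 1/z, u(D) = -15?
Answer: 150823801/335164 ≈ 450.00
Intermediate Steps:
L(n, Y) = 2*n² (L(n, Y) = 2*(n*n) = 2*n²)
z = 335164 (z = -2*(-167582) = 335164)
r = 1/335164 ≈ 2.9836e-6
r + L(u(-1/9 + 7/(-13)), 28) = 1/335164 + 2*(-15)² = 1/335164 + 2*225 = 1/335164 + 450 = 150823801/335164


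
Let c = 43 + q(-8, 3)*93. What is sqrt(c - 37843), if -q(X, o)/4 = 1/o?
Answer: 2*I*sqrt(9481) ≈ 194.74*I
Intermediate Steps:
q(X, o) = -4/o
c = -81 (c = 43 - 4/3*93 = 43 - 124 = -81)
sqrt(c - 37843) = sqrt(-81 - 37843) = sqrt(-37924) = 2*I*sqrt(9481)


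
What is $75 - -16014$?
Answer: $16089$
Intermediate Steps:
$75 - -16014 = 75 + 16014 = 16089$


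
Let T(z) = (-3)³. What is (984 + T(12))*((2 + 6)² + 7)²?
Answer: 4824237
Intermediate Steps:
T(z) = -27
(984 + T(12))*((2 + 6)² + 7)² = (984 - 27)*((2 + 6)² + 7)² = 957*(8² + 7)² = 957*(64 + 7)² = 957*71² = 957*5041 = 4824237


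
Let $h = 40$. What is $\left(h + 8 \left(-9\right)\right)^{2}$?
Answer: $1024$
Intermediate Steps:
$\left(h + 8 \left(-9\right)\right)^{2} = \left(40 + 8 \left(-9\right)\right)^{2} = \left(40 - 72\right)^{2} = \left(-32\right)^{2} = 1024$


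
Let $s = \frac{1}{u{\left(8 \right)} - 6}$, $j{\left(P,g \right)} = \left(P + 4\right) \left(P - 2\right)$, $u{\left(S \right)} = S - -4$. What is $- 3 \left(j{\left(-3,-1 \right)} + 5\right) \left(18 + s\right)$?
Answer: $0$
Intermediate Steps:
$u{\left(S \right)} = 4 + S$ ($u{\left(S \right)} = S + 4 = 4 + S$)
$j{\left(P,g \right)} = \left(-2 + P\right) \left(4 + P\right)$ ($j{\left(P,g \right)} = \left(4 + P\right) \left(-2 + P\right) = \left(-2 + P\right) \left(4 + P\right)$)
$s = \frac{1}{6}$ ($s = \frac{1}{\left(4 + 8\right) - 6} = \frac{1}{12 - 6} = \frac{1}{6} \approx 0.16667$)
$- 3 \left(j{\left(-3,-1 \right)} + 5\right) \left(18 + s\right) = - 3 \left(\left(-8 + \left(-3\right)^{2} + 2 \left(-3\right)\right) + 5\right) \left(18 + \frac{1}{6}\right) = - 3 \left(\left(-8 + 9 - 6\right) + 5\right) \frac{109}{6} = - 3 \left(-5 + 5\right) \frac{109}{6} = \left(-3\right) 0 \cdot \frac{109}{6} = 0 \cdot \frac{109}{6} = 0$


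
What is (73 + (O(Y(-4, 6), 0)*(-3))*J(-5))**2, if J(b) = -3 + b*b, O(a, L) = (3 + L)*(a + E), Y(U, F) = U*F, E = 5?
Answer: 14707225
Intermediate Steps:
Y(U, F) = F*U
O(a, L) = (3 + L)*(5 + a) (O(a, L) = (3 + L)*(a + 5) = (3 + L)*(5 + a))
J(b) = -3 + b**2
(73 + (O(Y(-4, 6), 0)*(-3))*J(-5))**2 = (73 + ((15 + 3*(6*(-4)) + 5*0 + 0*(6*(-4)))*(-3))*(-3 + (-5)**2))**2 = (73 + ((15 + 3*(-24) + 0 + 0*(-24))*(-3))*(-3 + 25))**2 = (73 + ((15 - 72 + 0 + 0)*(-3))*22)**2 = (73 - 57*(-3)*22)**2 = (73 + 171*22)**2 = (73 + 3762)**2 = 3835**2 = 14707225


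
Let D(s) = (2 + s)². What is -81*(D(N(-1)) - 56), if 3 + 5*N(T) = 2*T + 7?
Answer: 101736/25 ≈ 4069.4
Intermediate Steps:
N(T) = ⅘ + 2*T/5 (N(T) = -⅗ + (2*T + 7)/5 = -⅗ + (7 + 2*T)/5 = -⅗ + (7/5 + 2*T/5) = ⅘ + 2*T/5)
-81*(D(N(-1)) - 56) = -81*((2 + (⅘ + (⅖)*(-1)))² - 56) = -81*((2 + (⅘ - ⅖))² - 56) = -81*((2 + ⅖)² - 56) = -81*((12/5)² - 56) = -81*(144/25 - 56) = -81*(-1256/25) = 101736/25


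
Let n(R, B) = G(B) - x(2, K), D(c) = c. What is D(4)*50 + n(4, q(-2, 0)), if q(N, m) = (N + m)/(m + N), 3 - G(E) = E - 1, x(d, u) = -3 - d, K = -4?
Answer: 208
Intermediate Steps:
G(E) = 4 - E (G(E) = 3 - (E - 1) = 3 - (-1 + E) = 3 + (1 - E) = 4 - E)
q(N, m) = 1 (q(N, m) = (N + m)/(N + m) = 1)
n(R, B) = 9 - B (n(R, B) = (4 - B) - (-3 - 1*2) = (4 - B) - (-3 - 2) = (4 - B) - 1*(-5) = (4 - B) + 5 = 9 - B)
D(4)*50 + n(4, q(-2, 0)) = 4*50 + (9 - 1*1) = 200 + (9 - 1) = 200 + 8 = 208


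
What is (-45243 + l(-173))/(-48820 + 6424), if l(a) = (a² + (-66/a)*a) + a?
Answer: 15553/42396 ≈ 0.36685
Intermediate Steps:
l(a) = -66 + a + a² (l(a) = (a² - 66) + a = (-66 + a²) + a = -66 + a + a²)
(-45243 + l(-173))/(-48820 + 6424) = (-45243 + (-66 - 173 + (-173)²))/(-48820 + 6424) = (-45243 + (-66 - 173 + 29929))/(-42396) = (-45243 + 29690)*(-1/42396) = -15553*(-1/42396) = 15553/42396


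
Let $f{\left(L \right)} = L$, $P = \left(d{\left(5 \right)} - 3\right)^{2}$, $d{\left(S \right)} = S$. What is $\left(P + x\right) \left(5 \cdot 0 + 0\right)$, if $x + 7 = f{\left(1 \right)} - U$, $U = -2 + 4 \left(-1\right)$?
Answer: $0$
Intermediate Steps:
$U = -6$ ($U = -2 - 4 = -6$)
$P = 4$ ($P = \left(5 - 3\right)^{2} = 2^{2} = 4$)
$x = 0$ ($x = -7 + \left(1 - -6\right) = -7 + \left(1 + 6\right) = -7 + 7 = 0$)
$\left(P + x\right) \left(5 \cdot 0 + 0\right) = \left(4 + 0\right) \left(5 \cdot 0 + 0\right) = 4 \left(0 + 0\right) = 4 \cdot 0 = 0$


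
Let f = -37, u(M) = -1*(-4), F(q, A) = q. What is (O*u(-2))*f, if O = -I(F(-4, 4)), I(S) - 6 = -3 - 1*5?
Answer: -296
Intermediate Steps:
u(M) = 4
I(S) = -2 (I(S) = 6 + (-3 - 1*5) = 6 + (-3 - 5) = 6 - 8 = -2)
O = 2 (O = -1*(-2) = 2)
(O*u(-2))*f = (2*4)*(-37) = 8*(-37) = -296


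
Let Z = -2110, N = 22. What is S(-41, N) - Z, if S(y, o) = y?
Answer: 2069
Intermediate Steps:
S(-41, N) - Z = -41 - 1*(-2110) = -41 + 2110 = 2069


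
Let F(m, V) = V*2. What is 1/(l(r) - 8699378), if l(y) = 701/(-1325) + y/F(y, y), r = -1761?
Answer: -2650/23053351777 ≈ -1.1495e-7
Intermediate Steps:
F(m, V) = 2*V
l(y) = -77/2650 (l(y) = 701/(-1325) + y/((2*y)) = 701*(-1/1325) + y*(1/(2*y)) = -701/1325 + ½ = -77/2650)
1/(l(r) - 8699378) = 1/(-77/2650 - 8699378) = 1/(-23053351777/2650) = -2650/23053351777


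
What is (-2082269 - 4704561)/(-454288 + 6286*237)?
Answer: -3393415/517747 ≈ -6.5542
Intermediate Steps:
(-2082269 - 4704561)/(-454288 + 6286*237) = -6786830/(-454288 + 1489782) = -6786830/1035494 = -6786830*1/1035494 = -3393415/517747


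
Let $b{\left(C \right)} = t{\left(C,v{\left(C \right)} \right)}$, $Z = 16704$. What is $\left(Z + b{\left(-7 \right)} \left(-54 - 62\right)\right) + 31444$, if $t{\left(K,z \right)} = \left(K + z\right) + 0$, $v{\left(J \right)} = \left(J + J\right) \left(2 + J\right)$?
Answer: $40840$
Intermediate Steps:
$v{\left(J \right)} = 2 J \left(2 + J\right)$
$t{\left(K,z \right)} = K + z$
$b{\left(C \right)} = C + 2 C \left(2 + C\right)$
$\left(Z + b{\left(-7 \right)} \left(-54 - 62\right)\right) + 31444 = \left(16704 + - 7 \left(5 + 2 \left(-7\right)\right) \left(-54 - 62\right)\right) + 31444 = \left(16704 + - 7 \left(5 - 14\right) \left(-116\right)\right) + 31444 = \left(16704 + \left(-7\right) \left(-9\right) \left(-116\right)\right) + 31444 = \left(16704 + 63 \left(-116\right)\right) + 31444 = \left(16704 - 7308\right) + 31444 = 9396 + 31444 = 40840$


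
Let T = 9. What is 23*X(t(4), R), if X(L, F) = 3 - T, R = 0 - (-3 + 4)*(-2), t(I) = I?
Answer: -138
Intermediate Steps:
R = 2 (R = 0 - (-2) = 0 - 1*(-2) = 0 + 2 = 2)
X(L, F) = -6 (X(L, F) = 3 - 1*9 = 3 - 9 = -6)
23*X(t(4), R) = 23*(-6) = -138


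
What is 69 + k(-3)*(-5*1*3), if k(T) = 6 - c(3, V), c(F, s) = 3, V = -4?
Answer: 24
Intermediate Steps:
k(T) = 3 (k(T) = 6 - 1*3 = 6 - 3 = 3)
69 + k(-3)*(-5*1*3) = 69 + 3*(-5*1*3) = 69 + 3*(-5*3) = 69 + 3*(-15) = 69 - 45 = 24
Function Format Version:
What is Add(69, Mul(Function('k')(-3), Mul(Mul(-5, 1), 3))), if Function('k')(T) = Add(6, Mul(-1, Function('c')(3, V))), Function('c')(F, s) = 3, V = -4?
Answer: 24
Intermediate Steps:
Function('k')(T) = 3 (Function('k')(T) = Add(6, Mul(-1, 3)) = Add(6, -3) = 3)
Add(69, Mul(Function('k')(-3), Mul(Mul(-5, 1), 3))) = Add(69, Mul(3, Mul(Mul(-5, 1), 3))) = Add(69, Mul(3, Mul(-5, 3))) = Add(69, Mul(3, -15)) = Add(69, -45) = 24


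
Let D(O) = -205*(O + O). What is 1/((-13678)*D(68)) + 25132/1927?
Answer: 233753737327/17923104080 ≈ 13.042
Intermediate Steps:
D(O) = -410*O
1/((-13678)*D(68)) + 25132/1927 = 1/((-13678)*((-410*68))) + 25132/1927 = -1/13678/(-27880) + 25132*(1/1927) = -1/13678*(-1/27880) + 25132/1927 = 1/381342640 + 25132/1927 = 233753737327/17923104080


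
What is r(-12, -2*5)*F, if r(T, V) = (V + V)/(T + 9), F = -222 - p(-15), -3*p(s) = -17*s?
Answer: -2740/3 ≈ -913.33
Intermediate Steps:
p(s) = 17*s/3 (p(s) = -(-17)*s/3 = 17*s/3)
F = -137 (F = -222 - 17*(-15)/3 = -222 - 1*(-85) = -222 + 85 = -137)
r(T, V) = 2*V/(9 + T) (r(T, V) = (2*V)/(9 + T) = 2*V/(9 + T))
r(-12, -2*5)*F = (2*(-2*5)/(9 - 12))*(-137) = (2*(-10)/(-3))*(-137) = (2*(-10)*(-⅓))*(-137) = (20/3)*(-137) = -2740/3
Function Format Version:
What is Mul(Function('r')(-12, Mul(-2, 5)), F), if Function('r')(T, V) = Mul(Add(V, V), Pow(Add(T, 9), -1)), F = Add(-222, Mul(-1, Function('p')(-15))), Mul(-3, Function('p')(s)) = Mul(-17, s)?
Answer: Rational(-2740, 3) ≈ -913.33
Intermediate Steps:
Function('p')(s) = Mul(Rational(17, 3), s) (Function('p')(s) = Mul(Rational(-1, 3), Mul(-17, s)) = Mul(Rational(17, 3), s))
F = -137 (F = Add(-222, Mul(-1, Mul(Rational(17, 3), -15))) = Add(-222, Mul(-1, -85)) = Add(-222, 85) = -137)
Function('r')(T, V) = Mul(2, V, Pow(Add(9, T), -1)) (Function('r')(T, V) = Mul(Mul(2, V), Pow(Add(9, T), -1)) = Mul(2, V, Pow(Add(9, T), -1)))
Mul(Function('r')(-12, Mul(-2, 5)), F) = Mul(Mul(2, Mul(-2, 5), Pow(Add(9, -12), -1)), -137) = Mul(Mul(2, -10, Pow(-3, -1)), -137) = Mul(Mul(2, -10, Rational(-1, 3)), -137) = Mul(Rational(20, 3), -137) = Rational(-2740, 3)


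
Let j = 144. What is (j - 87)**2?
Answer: 3249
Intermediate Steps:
(j - 87)**2 = (144 - 87)**2 = 57**2 = 3249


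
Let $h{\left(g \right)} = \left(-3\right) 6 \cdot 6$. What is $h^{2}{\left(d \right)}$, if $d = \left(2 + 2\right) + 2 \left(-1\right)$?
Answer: $11664$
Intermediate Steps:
$d = 2$ ($d = 4 - 2 = 2$)
$h{\left(g \right)} = -108$ ($h{\left(g \right)} = \left(-18\right) 6 = -108$)
$h^{2}{\left(d \right)} = \left(-108\right)^{2} = 11664$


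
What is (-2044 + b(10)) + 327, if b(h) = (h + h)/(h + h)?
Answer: -1716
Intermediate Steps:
b(h) = 1 (b(h) = (2*h)/((2*h)) = (2*h)*(1/(2*h)) = 1)
(-2044 + b(10)) + 327 = (-2044 + 1) + 327 = -2043 + 327 = -1716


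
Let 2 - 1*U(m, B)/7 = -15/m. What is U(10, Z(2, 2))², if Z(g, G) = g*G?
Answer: 2401/4 ≈ 600.25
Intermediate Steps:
Z(g, G) = G*g
U(m, B) = 14 + 105/m (U(m, B) = 14 - (-105)/m = 14 + 105/m)
U(10, Z(2, 2))² = (14 + 105/10)² = (14 + 105*(⅒))² = (14 + 21/2)² = (49/2)² = 2401/4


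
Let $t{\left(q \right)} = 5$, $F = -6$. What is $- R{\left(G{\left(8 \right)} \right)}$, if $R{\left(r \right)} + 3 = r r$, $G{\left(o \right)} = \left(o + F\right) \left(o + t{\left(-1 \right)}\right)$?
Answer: $-673$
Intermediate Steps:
$G{\left(o \right)} = \left(-6 + o\right) \left(5 + o\right)$ ($G{\left(o \right)} = \left(o - 6\right) \left(o + 5\right) = \left(-6 + o\right) \left(5 + o\right)$)
$R{\left(r \right)} = -3 + r^{2}$ ($R{\left(r \right)} = -3 + r r = -3 + r^{2}$)
$- R{\left(G{\left(8 \right)} \right)} = - (-3 + \left(-30 + 8^{2} - 8\right)^{2}) = - (-3 + \left(-30 + 64 - 8\right)^{2}) = - (-3 + 26^{2}) = - (-3 + 676) = \left(-1\right) 673 = -673$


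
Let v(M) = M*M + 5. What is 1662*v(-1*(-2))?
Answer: 14958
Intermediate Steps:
v(M) = 5 + M² (v(M) = M² + 5 = 5 + M²)
1662*v(-1*(-2)) = 1662*(5 + (-1*(-2))²) = 1662*(5 + 2²) = 1662*(5 + 4) = 1662*9 = 14958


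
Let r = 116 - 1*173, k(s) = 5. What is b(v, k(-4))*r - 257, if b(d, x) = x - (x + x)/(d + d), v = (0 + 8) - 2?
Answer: -989/2 ≈ -494.50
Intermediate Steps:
v = 6 (v = 8 - 2 = 6)
r = -57 (r = 116 - 173 = -57)
b(d, x) = x - x/d (b(d, x) = x - 2*x/(2*d) = x - 2*x*1/(2*d) = x - x/d)
b(v, k(-4))*r - 257 = (5 - 1*5/6)*(-57) - 257 = (5 - 1*5*1/6)*(-57) - 257 = (5 - 5/6)*(-57) - 257 = (25/6)*(-57) - 257 = -475/2 - 257 = -989/2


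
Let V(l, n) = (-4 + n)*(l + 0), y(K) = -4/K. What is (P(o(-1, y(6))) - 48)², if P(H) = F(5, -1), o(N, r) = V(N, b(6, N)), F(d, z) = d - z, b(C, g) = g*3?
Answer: 1764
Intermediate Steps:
b(C, g) = 3*g
V(l, n) = l*(-4 + n) (V(l, n) = (-4 + n)*l = l*(-4 + n))
o(N, r) = N*(-4 + 3*N)
P(H) = 6 (P(H) = 5 - 1*(-1) = 5 + 1 = 6)
(P(o(-1, y(6))) - 48)² = (6 - 48)² = (-42)² = 1764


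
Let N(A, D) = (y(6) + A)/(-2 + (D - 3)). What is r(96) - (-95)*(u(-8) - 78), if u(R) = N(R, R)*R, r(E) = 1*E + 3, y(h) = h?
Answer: -96563/13 ≈ -7427.9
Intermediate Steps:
r(E) = 3 + E (r(E) = E + 3 = 3 + E)
N(A, D) = (6 + A)/(-5 + D) (N(A, D) = (6 + A)/(-2 + (D - 3)) = (6 + A)/(-2 + (-3 + D)) = (6 + A)/(-5 + D))
u(R) = R*(6 + R)/(-5 + R) (u(R) = ((6 + R)/(-5 + R))*R = R*(6 + R)/(-5 + R))
r(96) - (-95)*(u(-8) - 78) = (3 + 96) - (-95)*(-8*(6 - 8)/(-5 - 8) - 78) = 99 - (-95)*(-8*(-2)/(-13) - 78) = 99 - (-95)*(-8*(-1/13)*(-2) - 78) = 99 - (-95)*(-16/13 - 78) = 99 - (-95)*(-1030)/13 = 99 - 1*97850/13 = 99 - 97850/13 = -96563/13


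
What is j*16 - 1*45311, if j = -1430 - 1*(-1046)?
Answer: -51455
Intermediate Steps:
j = -384 (j = -1430 + 1046 = -384)
j*16 - 1*45311 = -384*16 - 1*45311 = -6144 - 45311 = -51455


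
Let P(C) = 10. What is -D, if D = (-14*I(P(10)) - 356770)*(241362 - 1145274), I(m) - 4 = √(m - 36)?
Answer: -322539303312 - 12654768*I*√26 ≈ -3.2254e+11 - 6.4527e+7*I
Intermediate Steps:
I(m) = 4 + √(-36 + m) (I(m) = 4 + √(m - 36) = 4 + √(-36 + m))
D = 322539303312 + 12654768*I*√26 (D = (-14*(4 + √(-36 + 10)) - 356770)*(241362 - 1145274) = (-14*(4 + √(-26)) - 356770)*(-903912) = (-14*(4 + I*√26) - 356770)*(-903912) = ((-56 - 14*I*√26) - 356770)*(-903912) = (-356826 - 14*I*√26)*(-903912) = 322539303312 + 12654768*I*√26 ≈ 3.2254e+11 + 6.4527e+7*I)
-D = -(322539303312 + 12654768*I*√26) = -322539303312 - 12654768*I*√26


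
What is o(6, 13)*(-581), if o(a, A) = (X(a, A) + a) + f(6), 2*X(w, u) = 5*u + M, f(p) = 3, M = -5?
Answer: -22659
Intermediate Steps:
X(w, u) = -5/2 + 5*u/2 (X(w, u) = (5*u - 5)/2 = (-5 + 5*u)/2 = -5/2 + 5*u/2)
o(a, A) = ½ + a + 5*A/2 (o(a, A) = ((-5/2 + 5*A/2) + a) + 3 = (-5/2 + a + 5*A/2) + 3 = ½ + a + 5*A/2)
o(6, 13)*(-581) = (½ + 6 + (5/2)*13)*(-581) = (½ + 6 + 65/2)*(-581) = 39*(-581) = -22659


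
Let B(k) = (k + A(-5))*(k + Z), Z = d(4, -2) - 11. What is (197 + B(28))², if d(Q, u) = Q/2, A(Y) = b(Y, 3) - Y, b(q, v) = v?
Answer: 776161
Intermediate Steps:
A(Y) = 3 - Y
d(Q, u) = Q/2 (d(Q, u) = Q*(½) = Q/2)
Z = -9 (Z = (½)*4 - 11 = 2 - 11 = -9)
B(k) = (-9 + k)*(8 + k) (B(k) = (k + (3 - 1*(-5)))*(k - 9) = (k + (3 + 5))*(-9 + k) = (k + 8)*(-9 + k) = (8 + k)*(-9 + k) = (-9 + k)*(8 + k))
(197 + B(28))² = (197 + (-72 + 28² - 1*28))² = (197 + (-72 + 784 - 28))² = (197 + 684)² = 881² = 776161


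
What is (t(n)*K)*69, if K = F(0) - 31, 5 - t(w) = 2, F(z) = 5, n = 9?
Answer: -5382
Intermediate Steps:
t(w) = 3 (t(w) = 5 - 1*2 = 5 - 2 = 3)
K = -26 (K = 5 - 31 = -26)
(t(n)*K)*69 = (3*(-26))*69 = -78*69 = -5382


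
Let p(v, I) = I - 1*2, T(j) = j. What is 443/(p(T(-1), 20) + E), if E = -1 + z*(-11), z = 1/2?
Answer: 886/23 ≈ 38.522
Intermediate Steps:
z = ½ ≈ 0.50000
E = -13/2 (E = -1 + (½)*(-11) = -1 - 11/2 = -13/2 ≈ -6.5000)
p(v, I) = -2 + I (p(v, I) = I - 2 = -2 + I)
443/(p(T(-1), 20) + E) = 443/((-2 + 20) - 13/2) = 443/(18 - 13/2) = 443/(23/2) = 443*(2/23) = 886/23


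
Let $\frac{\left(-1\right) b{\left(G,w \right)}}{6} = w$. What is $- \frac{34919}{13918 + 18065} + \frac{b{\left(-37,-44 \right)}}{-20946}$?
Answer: $- \frac{123309481}{111652653} \approx -1.1044$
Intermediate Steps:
$b{\left(G,w \right)} = - 6 w$
$- \frac{34919}{13918 + 18065} + \frac{b{\left(-37,-44 \right)}}{-20946} = - \frac{34919}{13918 + 18065} + \frac{\left(-6\right) \left(-44\right)}{-20946} = - \frac{34919}{31983} + 264 \left(- \frac{1}{20946}\right) = \left(-34919\right) \frac{1}{31983} - \frac{44}{3491} = - \frac{34919}{31983} - \frac{44}{3491} = - \frac{123309481}{111652653}$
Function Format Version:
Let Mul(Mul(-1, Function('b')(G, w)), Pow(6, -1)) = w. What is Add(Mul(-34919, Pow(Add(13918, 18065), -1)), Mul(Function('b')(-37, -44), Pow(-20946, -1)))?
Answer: Rational(-123309481, 111652653) ≈ -1.1044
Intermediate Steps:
Function('b')(G, w) = Mul(-6, w)
Add(Mul(-34919, Pow(Add(13918, 18065), -1)), Mul(Function('b')(-37, -44), Pow(-20946, -1))) = Add(Mul(-34919, Pow(Add(13918, 18065), -1)), Mul(Mul(-6, -44), Pow(-20946, -1))) = Add(Mul(-34919, Pow(31983, -1)), Mul(264, Rational(-1, 20946))) = Add(Mul(-34919, Rational(1, 31983)), Rational(-44, 3491)) = Add(Rational(-34919, 31983), Rational(-44, 3491)) = Rational(-123309481, 111652653)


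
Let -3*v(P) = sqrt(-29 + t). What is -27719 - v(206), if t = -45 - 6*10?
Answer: -27719 + I*sqrt(134)/3 ≈ -27719.0 + 3.8586*I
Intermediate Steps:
t = -105 (t = -45 - 1*60 = -45 - 60 = -105)
v(P) = -I*sqrt(134)/3 (v(P) = -sqrt(-29 - 105)/3 = -I*sqrt(134)/3)
-27719 - v(206) = -27719 - (-1)*I*sqrt(134)/3 = -27719 + I*sqrt(134)/3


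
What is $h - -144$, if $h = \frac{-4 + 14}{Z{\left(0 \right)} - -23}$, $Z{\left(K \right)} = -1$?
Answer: $\frac{1589}{11} \approx 144.45$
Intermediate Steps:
$h = \frac{5}{11}$ ($h = \frac{-4 + 14}{-1 - -23} = \frac{10}{-1 + 23} = \frac{10}{22} = 10 \cdot \frac{1}{22} = \frac{5}{11} \approx 0.45455$)
$h - -144 = \frac{5}{11} - -144 = \frac{5}{11} + 144 = \frac{1589}{11}$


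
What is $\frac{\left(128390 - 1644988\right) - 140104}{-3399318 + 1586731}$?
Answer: $\frac{1656702}{1812587} \approx 0.914$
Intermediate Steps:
$\frac{\left(128390 - 1644988\right) - 140104}{-3399318 + 1586731} = \frac{-1516598 - 140104}{-1812587} = \left(-1656702\right) \left(- \frac{1}{1812587}\right) = \frac{1656702}{1812587}$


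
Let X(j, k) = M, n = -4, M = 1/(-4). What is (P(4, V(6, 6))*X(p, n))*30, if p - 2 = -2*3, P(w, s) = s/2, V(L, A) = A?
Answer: -45/2 ≈ -22.500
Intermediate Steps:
M = -¼ (M = 1*(-¼) = -¼ ≈ -0.25000)
P(w, s) = s/2 (P(w, s) = s*(½) = s/2)
p = -4 (p = 2 - 2*3 = 2 - 6 = -4)
X(j, k) = -¼
(P(4, V(6, 6))*X(p, n))*30 = (((½)*6)*(-¼))*30 = (3*(-¼))*30 = -¾*30 = -45/2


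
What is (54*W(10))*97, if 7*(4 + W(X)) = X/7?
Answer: -974268/49 ≈ -19883.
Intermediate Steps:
W(X) = -4 + X/49 (W(X) = -4 + (X/7)/7 = -4 + X/49)
(54*W(10))*97 = (54*(-4 + (1/49)*10))*97 = (54*(-4 + 10/49))*97 = (54*(-186/49))*97 = -10044/49*97 = -974268/49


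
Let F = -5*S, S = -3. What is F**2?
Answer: 225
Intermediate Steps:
F = 15 (F = -5*(-3) = 15)
F**2 = 15**2 = 225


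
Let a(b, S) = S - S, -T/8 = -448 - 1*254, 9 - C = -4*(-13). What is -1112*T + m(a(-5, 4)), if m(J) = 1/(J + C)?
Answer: -268534657/43 ≈ -6.2450e+6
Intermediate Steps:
C = -43 (C = 9 - (-4)*(-13) = 9 - 1*52 = 9 - 52 = -43)
T = 5616 (T = -8*(-448 - 1*254) = -8*(-448 - 254) = -8*(-702) = 5616)
a(b, S) = 0
m(J) = 1/(-43 + J) (m(J) = 1/(J - 43) = 1/(-43 + J))
-1112*T + m(a(-5, 4)) = -1112*5616 + 1/(-43 + 0) = -6244992 + 1/(-43) = -6244992 - 1/43 = -268534657/43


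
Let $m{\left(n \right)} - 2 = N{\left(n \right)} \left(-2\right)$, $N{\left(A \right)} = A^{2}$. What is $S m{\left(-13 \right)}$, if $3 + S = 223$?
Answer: $-73920$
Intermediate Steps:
$S = 220$ ($S = -3 + 223 = 220$)
$m{\left(n \right)} = 2 - 2 n^{2}$ ($m{\left(n \right)} = 2 + n^{2} \left(-2\right) = 2 - 2 n^{2}$)
$S m{\left(-13 \right)} = 220 \left(2 - 2 \left(-13\right)^{2}\right) = 220 \left(2 - 338\right) = 220 \left(-336\right) = -73920$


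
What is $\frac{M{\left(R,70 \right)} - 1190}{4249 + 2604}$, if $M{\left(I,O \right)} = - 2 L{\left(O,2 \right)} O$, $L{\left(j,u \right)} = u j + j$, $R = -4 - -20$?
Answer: $- \frac{4370}{979} \approx -4.4637$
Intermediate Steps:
$R = 16$ ($R = -4 + 20 = 16$)
$L{\left(j,u \right)} = j + j u$ ($L{\left(j,u \right)} = j u + j = j + j u$)
$M{\left(I,O \right)} = - 6 O^{2}$ ($M{\left(I,O \right)} = - 2 O \left(1 + 2\right) O = - 2 O 3 O = - 2 \cdot 3 O O = - 6 O O = - 6 O^{2}$)
$\frac{M{\left(R,70 \right)} - 1190}{4249 + 2604} = \frac{- 6 \cdot 70^{2} - 1190}{4249 + 2604} = \frac{\left(-6\right) 4900 - 1190}{6853} = \left(-29400 - 1190\right) \frac{1}{6853} = \left(-30590\right) \frac{1}{6853} = - \frac{4370}{979}$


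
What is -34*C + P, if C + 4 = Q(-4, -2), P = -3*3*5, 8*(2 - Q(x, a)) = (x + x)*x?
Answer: 159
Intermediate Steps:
Q(x, a) = 2 - x²/4 (Q(x, a) = 2 - (x + x)*x/8 = 2 - 2*x*x/8 = 2 - x²/4)
P = -45 (P = -9*5 = -45)
C = -6 (C = -4 + (2 - ¼*(-4)²) = -4 + (2 - ¼*16) = -4 + (2 - 4) = -4 - 2 = -6)
-34*C + P = -34*(-6) - 45 = 204 - 45 = 159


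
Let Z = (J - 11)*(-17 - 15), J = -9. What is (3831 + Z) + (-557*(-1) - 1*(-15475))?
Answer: 20503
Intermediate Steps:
Z = 640 (Z = (-9 - 11)*(-17 - 15) = -20*(-32) = 640)
(3831 + Z) + (-557*(-1) - 1*(-15475)) = (3831 + 640) + (-557*(-1) - 1*(-15475)) = 4471 + (557 + 15475) = 4471 + 16032 = 20503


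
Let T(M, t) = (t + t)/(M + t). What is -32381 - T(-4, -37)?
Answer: -1327695/41 ≈ -32383.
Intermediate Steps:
T(M, t) = 2*t/(M + t) (T(M, t) = (2*t)/(M + t) = 2*t/(M + t))
-32381 - T(-4, -37) = -32381 - 2*(-37)/(-4 - 37) = -32381 - 2*(-37)/(-41) = -32381 - 2*(-37)*(-1)/41 = -32381 - 1*74/41 = -32381 - 74/41 = -1327695/41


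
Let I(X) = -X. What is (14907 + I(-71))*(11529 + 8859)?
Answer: 305371464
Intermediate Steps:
(14907 + I(-71))*(11529 + 8859) = (14907 - 1*(-71))*(11529 + 8859) = (14907 + 71)*20388 = 14978*20388 = 305371464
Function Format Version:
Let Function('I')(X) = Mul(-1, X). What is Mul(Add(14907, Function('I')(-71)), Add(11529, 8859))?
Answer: 305371464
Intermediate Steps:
Mul(Add(14907, Function('I')(-71)), Add(11529, 8859)) = Mul(Add(14907, Mul(-1, -71)), Add(11529, 8859)) = Mul(Add(14907, 71), 20388) = Mul(14978, 20388) = 305371464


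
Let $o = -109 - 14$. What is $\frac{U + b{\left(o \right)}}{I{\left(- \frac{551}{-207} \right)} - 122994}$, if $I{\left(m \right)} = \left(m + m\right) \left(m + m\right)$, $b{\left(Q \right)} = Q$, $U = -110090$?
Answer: $\frac{4722516837}{5268955502} \approx 0.89629$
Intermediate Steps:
$o = -123$
$I{\left(m \right)} = 4 m^{2}$ ($I{\left(m \right)} = 2 m 2 m = 4 m^{2}$)
$\frac{U + b{\left(o \right)}}{I{\left(- \frac{551}{-207} \right)} - 122994} = \frac{-110090 - 123}{4 \left(- \frac{551}{-207}\right)^{2} - 122994} = - \frac{110213}{4 \left(\left(-551\right) \left(- \frac{1}{207}\right)\right)^{2} - 122994} = - \frac{110213}{4 \left(\frac{551}{207}\right)^{2} - 122994} = - \frac{110213}{4 \cdot \frac{303601}{42849} - 122994} = - \frac{110213}{\frac{1214404}{42849} - 122994} = - \frac{110213}{- \frac{5268955502}{42849}} = \left(-110213\right) \left(- \frac{42849}{5268955502}\right) = \frac{4722516837}{5268955502}$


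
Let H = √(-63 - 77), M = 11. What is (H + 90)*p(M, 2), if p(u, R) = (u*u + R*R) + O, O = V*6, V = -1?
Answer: 10710 + 238*I*√35 ≈ 10710.0 + 1408.0*I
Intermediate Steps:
O = -6 (O = -1*6 = -6)
H = 2*I*√35 (H = √(-140) = 2*I*√35 ≈ 11.832*I)
p(u, R) = -6 + R² + u² (p(u, R) = (u*u + R*R) - 6 = (u² + R²) - 6 = (R² + u²) - 6 = -6 + R² + u²)
(H + 90)*p(M, 2) = (2*I*√35 + 90)*(-6 + 2² + 11²) = (90 + 2*I*√35)*(-6 + 4 + 121) = (90 + 2*I*√35)*119 = 10710 + 238*I*√35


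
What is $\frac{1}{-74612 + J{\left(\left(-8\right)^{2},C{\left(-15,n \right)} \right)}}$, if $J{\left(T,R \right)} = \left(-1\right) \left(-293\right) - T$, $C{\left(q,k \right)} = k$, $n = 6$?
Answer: $- \frac{1}{74383} \approx -1.3444 \cdot 10^{-5}$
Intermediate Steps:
$J{\left(T,R \right)} = 293 - T$
$\frac{1}{-74612 + J{\left(\left(-8\right)^{2},C{\left(-15,n \right)} \right)}} = \frac{1}{-74612 + \left(293 - \left(-8\right)^{2}\right)} = \frac{1}{-74612 + \left(293 - 64\right)} = \frac{1}{-74612 + 229} = \frac{1}{-74383} = - \frac{1}{74383}$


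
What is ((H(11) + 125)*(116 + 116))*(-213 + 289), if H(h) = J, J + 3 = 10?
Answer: 2327424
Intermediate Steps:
J = 7 (J = -3 + 10 = 7)
H(h) = 7
((H(11) + 125)*(116 + 116))*(-213 + 289) = ((7 + 125)*(116 + 116))*(-213 + 289) = (132*232)*76 = 30624*76 = 2327424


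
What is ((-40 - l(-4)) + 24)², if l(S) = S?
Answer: 144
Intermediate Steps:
((-40 - l(-4)) + 24)² = ((-40 - 1*(-4)) + 24)² = ((-40 + 4) + 24)² = (-36 + 24)² = (-12)² = 144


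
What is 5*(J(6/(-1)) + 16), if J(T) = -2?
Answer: 70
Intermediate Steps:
5*(J(6/(-1)) + 16) = 5*(-2 + 16) = 5*14 = 70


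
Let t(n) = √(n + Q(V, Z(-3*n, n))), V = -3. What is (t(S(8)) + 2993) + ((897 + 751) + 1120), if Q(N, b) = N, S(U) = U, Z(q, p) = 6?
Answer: 5761 + √5 ≈ 5763.2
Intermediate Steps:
t(n) = √(-3 + n) (t(n) = √(n - 3) = √(-3 + n))
(t(S(8)) + 2993) + ((897 + 751) + 1120) = (√(-3 + 8) + 2993) + ((897 + 751) + 1120) = (√5 + 2993) + (1648 + 1120) = (2993 + √5) + 2768 = 5761 + √5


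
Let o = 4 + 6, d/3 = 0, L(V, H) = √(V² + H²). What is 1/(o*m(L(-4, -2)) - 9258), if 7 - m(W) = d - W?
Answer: -2297/21104336 - 5*√5/21104336 ≈ -0.00010937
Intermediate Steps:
L(V, H) = √(H² + V²)
d = 0 (d = 3*0 = 0)
m(W) = 7 + W (m(W) = 7 - (0 - W) = 7 - (-1)*W = 7 + W)
o = 10
1/(o*m(L(-4, -2)) - 9258) = 1/(10*(7 + √((-2)² + (-4)²)) - 9258) = 1/(10*(7 + √(4 + 16)) - 9258) = 1/(10*(7 + √20) - 9258) = 1/(10*(7 + 2*√5) - 9258) = 1/((70 + 20*√5) - 9258) = 1/(-9188 + 20*√5)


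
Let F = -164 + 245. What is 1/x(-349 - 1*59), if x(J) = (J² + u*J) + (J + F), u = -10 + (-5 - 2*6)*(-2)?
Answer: 1/156345 ≈ 6.3961e-6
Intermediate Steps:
F = 81
u = 24 (u = -10 + (-5 - 12)*(-2) = -10 - 17*(-2) = -10 + 34 = 24)
x(J) = 81 + J² + 25*J (x(J) = (J² + 24*J) + (J + 81) = (J² + 24*J) + (81 + J) = 81 + J² + 25*J)
1/x(-349 - 1*59) = 1/(81 + (-349 - 1*59)² + 25*(-349 - 1*59)) = 1/(81 + (-349 - 59)² + 25*(-349 - 59)) = 1/(81 + (-408)² + 25*(-408)) = 1/(81 + 166464 - 10200) = 1/156345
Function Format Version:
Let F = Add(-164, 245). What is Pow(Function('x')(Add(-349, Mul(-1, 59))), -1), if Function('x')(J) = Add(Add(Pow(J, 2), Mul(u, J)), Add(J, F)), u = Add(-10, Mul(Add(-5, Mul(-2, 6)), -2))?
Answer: Rational(1, 156345) ≈ 6.3961e-6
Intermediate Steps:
F = 81
u = 24 (u = Add(-10, Mul(Add(-5, -12), -2)) = Add(-10, Mul(-17, -2)) = Add(-10, 34) = 24)
Function('x')(J) = Add(81, Pow(J, 2), Mul(25, J)) (Function('x')(J) = Add(Add(Pow(J, 2), Mul(24, J)), Add(J, 81)) = Add(Add(Pow(J, 2), Mul(24, J)), Add(81, J)) = Add(81, Pow(J, 2), Mul(25, J)))
Pow(Function('x')(Add(-349, Mul(-1, 59))), -1) = Pow(Add(81, Pow(Add(-349, Mul(-1, 59)), 2), Mul(25, Add(-349, Mul(-1, 59)))), -1) = Pow(Add(81, Pow(Add(-349, -59), 2), Mul(25, Add(-349, -59))), -1) = Pow(Add(81, Pow(-408, 2), Mul(25, -408)), -1) = Pow(Add(81, 166464, -10200), -1) = Pow(156345, -1) = Rational(1, 156345)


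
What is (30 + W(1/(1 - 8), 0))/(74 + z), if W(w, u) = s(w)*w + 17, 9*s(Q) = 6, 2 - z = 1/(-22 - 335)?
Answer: 16745/27133 ≈ 0.61715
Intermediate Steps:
z = 715/357 (z = 2 - 1/(-22 - 335) = 2 - 1/(-357) = 2 - 1*(-1/357) = 2 + 1/357 = 715/357 ≈ 2.0028)
s(Q) = ⅔ (s(Q) = (⅑)*6 = ⅔)
W(w, u) = 17 + 2*w/3 (W(w, u) = 2*w/3 + 17 = 17 + 2*w/3)
(30 + W(1/(1 - 8), 0))/(74 + z) = (30 + (17 + 2/(3*(1 - 8))))/(74 + 715/357) = (30 + (17 + (⅔)/(-7)))/(27133/357) = (30 + (17 + (⅔)*(-⅐)))*(357/27133) = (30 + (17 - 2/21))*(357/27133) = (30 + 355/21)*(357/27133) = (985/21)*(357/27133) = 16745/27133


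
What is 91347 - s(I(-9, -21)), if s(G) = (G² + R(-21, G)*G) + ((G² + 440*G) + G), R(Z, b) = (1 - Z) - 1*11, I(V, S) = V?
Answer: 95253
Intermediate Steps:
R(Z, b) = -10 - Z (R(Z, b) = (1 - Z) - 11 = -10 - Z)
s(G) = 2*G² + 452*G (s(G) = (G² + (-10 - 1*(-21))*G) + ((G² + 440*G) + G) = (G² + (-10 + 21)*G) + (G² + 441*G) = (G² + 11*G) + (G² + 441*G) = 2*G² + 452*G)
91347 - s(I(-9, -21)) = 91347 - 2*(-9)*(226 - 9) = 91347 - 2*(-9)*217 = 91347 - 1*(-3906) = 91347 + 3906 = 95253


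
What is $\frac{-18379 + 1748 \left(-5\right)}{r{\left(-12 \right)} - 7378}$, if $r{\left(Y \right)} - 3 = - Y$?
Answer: $\frac{27119}{7363} \approx 3.6831$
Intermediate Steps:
$r{\left(Y \right)} = 3 - Y$
$\frac{-18379 + 1748 \left(-5\right)}{r{\left(-12 \right)} - 7378} = \frac{-18379 + 1748 \left(-5\right)}{\left(3 - -12\right) - 7378} = \frac{-18379 - 8740}{\left(3 + 12\right) - 7378} = - \frac{27119}{15 - 7378} = - \frac{27119}{-7363} = \left(-27119\right) \left(- \frac{1}{7363}\right) = \frac{27119}{7363}$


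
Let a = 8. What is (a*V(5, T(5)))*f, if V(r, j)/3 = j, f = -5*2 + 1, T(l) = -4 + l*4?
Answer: -3456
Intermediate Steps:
T(l) = -4 + 4*l
f = -9 (f = -10 + 1 = -9)
V(r, j) = 3*j
(a*V(5, T(5)))*f = (8*(3*(-4 + 4*5)))*(-9) = (8*(3*(-4 + 20)))*(-9) = (8*(3*16))*(-9) = (8*48)*(-9) = 384*(-9) = -3456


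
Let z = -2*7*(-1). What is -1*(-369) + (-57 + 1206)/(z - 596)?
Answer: 71203/194 ≈ 367.03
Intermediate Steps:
z = 14 (z = -14*(-1) = 14)
-1*(-369) + (-57 + 1206)/(z - 596) = -1*(-369) + (-57 + 1206)/(14 - 596) = 369 + 1149/(-582) = 369 + 1149*(-1/582) = 369 - 383/194 = 71203/194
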